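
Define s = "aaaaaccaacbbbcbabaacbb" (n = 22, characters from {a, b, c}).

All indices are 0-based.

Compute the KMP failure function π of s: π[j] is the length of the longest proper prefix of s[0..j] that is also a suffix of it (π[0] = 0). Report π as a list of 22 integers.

π[0] = 0
j=1 s[j]='a': π[1]=1 (border 'a')
j=2 s[j]='a': π[2]=2 (border 'aa')
j=3 s[j]='a': π[3]=3 (border 'aaa')
j=4 s[j]='a': π[4]=4 (border 'aaaa')
j=5 s[j]='c': k: 4→3→2→1→0; π[5]=0 (border '')
j=6 s[j]='c': π[6]=0 (border '')
j=7 s[j]='a': π[7]=1 (border 'a')
j=8 s[j]='a': π[8]=2 (border 'aa')
j=9 s[j]='c': k: 2→1→0; π[9]=0 (border '')
j=10 s[j]='b': π[10]=0 (border '')
j=11 s[j]='b': π[11]=0 (border '')
j=12 s[j]='b': π[12]=0 (border '')
j=13 s[j]='c': π[13]=0 (border '')
j=14 s[j]='b': π[14]=0 (border '')
j=15 s[j]='a': π[15]=1 (border 'a')
j=16 s[j]='b': k: 1→0; π[16]=0 (border '')
j=17 s[j]='a': π[17]=1 (border 'a')
j=18 s[j]='a': π[18]=2 (border 'aa')
j=19 s[j]='c': k: 2→1→0; π[19]=0 (border '')
j=20 s[j]='b': π[20]=0 (border '')
j=21 s[j]='b': π[21]=0 (border '')

[0, 1, 2, 3, 4, 0, 0, 1, 2, 0, 0, 0, 0, 0, 0, 1, 0, 1, 2, 0, 0, 0]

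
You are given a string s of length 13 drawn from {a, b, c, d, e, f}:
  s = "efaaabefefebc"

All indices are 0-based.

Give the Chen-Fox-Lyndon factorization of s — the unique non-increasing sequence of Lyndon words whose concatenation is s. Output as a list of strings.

["ef", "aaabefefebc"]

emit factor 1: 'ef' (i=0, period=2)
emit factor 2: 'aaabefefebc' (i=2, period=11)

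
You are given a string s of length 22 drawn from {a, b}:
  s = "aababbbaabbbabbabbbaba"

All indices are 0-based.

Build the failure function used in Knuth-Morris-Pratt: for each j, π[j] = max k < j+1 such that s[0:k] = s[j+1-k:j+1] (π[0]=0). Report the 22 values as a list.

[0, 1, 0, 1, 0, 0, 0, 1, 2, 3, 0, 0, 1, 0, 0, 1, 0, 0, 0, 1, 0, 1]

π[0] = 0
j=1 s[j]='a': π[1]=1 (border 'a')
j=2 s[j]='b': k: 1→0; π[2]=0 (border '')
j=3 s[j]='a': π[3]=1 (border 'a')
j=4 s[j]='b': k: 1→0; π[4]=0 (border '')
j=5 s[j]='b': π[5]=0 (border '')
j=6 s[j]='b': π[6]=0 (border '')
j=7 s[j]='a': π[7]=1 (border 'a')
j=8 s[j]='a': π[8]=2 (border 'aa')
j=9 s[j]='b': π[9]=3 (border 'aab')
j=10 s[j]='b': k: 3→0; π[10]=0 (border '')
j=11 s[j]='b': π[11]=0 (border '')
j=12 s[j]='a': π[12]=1 (border 'a')
j=13 s[j]='b': k: 1→0; π[13]=0 (border '')
j=14 s[j]='b': π[14]=0 (border '')
j=15 s[j]='a': π[15]=1 (border 'a')
j=16 s[j]='b': k: 1→0; π[16]=0 (border '')
j=17 s[j]='b': π[17]=0 (border '')
j=18 s[j]='b': π[18]=0 (border '')
j=19 s[j]='a': π[19]=1 (border 'a')
j=20 s[j]='b': k: 1→0; π[20]=0 (border '')
j=21 s[j]='a': π[21]=1 (border 'a')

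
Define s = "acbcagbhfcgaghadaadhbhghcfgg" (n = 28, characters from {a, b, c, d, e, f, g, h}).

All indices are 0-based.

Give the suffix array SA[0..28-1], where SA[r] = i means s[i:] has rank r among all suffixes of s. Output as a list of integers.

[16, 0, 14, 17, 4, 11, 2, 6, 20, 3, 1, 24, 9, 15, 18, 8, 25, 27, 10, 5, 26, 12, 22, 13, 19, 23, 7, 21]

rank | idx | suffix
   0 |  16 | aadhbhghcfgg
   1 |   0 | acbcagbhfcgaghadaadhbhghcfgg
   2 |  14 | adaadhbhghcfgg
   3 |  17 | adhbhghcfgg
   4 |   4 | agbhfcgaghadaadhbhghcfgg
   5 |  11 | aghadaadhbhghcfgg
   6 |   2 | bcagbhfcgaghadaadhbhghcfgg
   7 |   6 | bhfcgaghadaadhbhghcfgg
   8 |  20 | bhghcfgg
   9 |   3 | cagbhfcgaghadaadhbhghcfgg
  10 |   1 | cbcagbhfcgaghadaadhbhghcfgg
  11 |  24 | cfgg
  12 |   9 | cgaghadaadhbhghcfgg
  13 |  15 | daadhbhghcfgg
  14 |  18 | dhbhghcfgg
  15 |   8 | fcgaghadaadhbhghcfgg
  16 |  25 | fgg
  17 |  27 | g
  18 |  10 | gaghadaadhbhghcfgg
  19 |   5 | gbhfcgaghadaadhbhghcfgg
  20 |  26 | gg
  21 |  12 | ghadaadhbhghcfgg
  22 |  22 | ghcfgg
  23 |  13 | hadaadhbhghcfgg
  24 |  19 | hbhghcfgg
  25 |  23 | hcfgg
  26 |   7 | hfcgaghadaadhbhghcfgg
  27 |  21 | hghcfgg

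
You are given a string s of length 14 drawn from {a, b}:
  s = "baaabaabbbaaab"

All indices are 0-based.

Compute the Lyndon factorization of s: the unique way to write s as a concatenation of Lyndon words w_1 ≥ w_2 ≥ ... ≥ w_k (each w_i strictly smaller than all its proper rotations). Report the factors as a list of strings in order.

emit factor 1: 'b' (i=0, period=1)
emit factor 2: 'aaabaabbb' (i=1, period=9)
emit factor 3: 'aaab' (i=10, period=4)

["b", "aaabaabbb", "aaab"]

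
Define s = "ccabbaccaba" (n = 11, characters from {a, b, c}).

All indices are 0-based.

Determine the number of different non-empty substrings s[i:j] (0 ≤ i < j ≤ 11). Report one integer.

51

sorted suffixes:
  #0 SA[0]=10  'a'
  #1 SA[1]=8  'aba'
  #2 SA[2]=2  'abbaccaba'
  #3 SA[3]=5  'accaba'
  #4 SA[4]=9  'ba'
  #5 SA[5]=4  'baccaba'
  #6 SA[6]=3  'bbaccaba'
  #7 SA[7]=7  'caba'
  #8 SA[8]=1  'cabbaccaba'
  #9 SA[9]=6  'ccaba'
  #10 SA[10]=0  'ccabbaccaba'

SA = [10, 8, 2, 5, 9, 4, 3, 7, 1, 6, 0]
rank  pair      lcp
   1  s[10:],s[8:]  1  'a'
   2  s[8:],s[2:]  2  'ab'
   3  s[2:],s[5:]  1  'a'
   4  s[5:],s[9:]  0  ''
   5  s[9:],s[4:]  2  'ba'
   6  s[4:],s[3:]  1  'b'
   7  s[3:],s[7:]  0  ''
   8  s[7:],s[1:]  3  'cab'
   9  s[1:],s[6:]  1  'c'
  10  s[6:],s[0:]  4  'ccab'

n(n+1)/2 = 11·12/2 = 66
Σ LCP = 0 + 1 + 2 + 1 + 0 + 2 + 1 + 0 + 3 + 1 + 4 = 15
distinct = 66 − 15 = 51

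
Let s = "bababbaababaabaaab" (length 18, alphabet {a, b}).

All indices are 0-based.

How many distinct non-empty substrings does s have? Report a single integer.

127

rank | idx | suffix
   0 |  14 | aaab
   1 |  15 | aab
   2 |  11 | aabaaab
   3 |   6 | aababaabaaab
   4 |  16 | ab
   5 |  12 | abaaab
   6 |   9 | abaabaaab
   7 |   7 | ababaabaaab
   8 |   1 | ababbaababaabaaab
   9 |   3 | abbaababaabaaab
  10 |  17 | b
  11 |  13 | baaab
  12 |  10 | baabaaab
  13 |   5 | baababaabaaab
  14 |   8 | babaabaaab
  15 |   0 | bababbaababaabaaab
  16 |   2 | babbaababaabaaab
  17 |   4 | bbaababaabaaab

SA = [14, 15, 11, 6, 16, 12, 9, 7, 1, 3, 17, 13, 10, 5, 8, 0, 2, 4]
[i] adj suffixes → lcp
  [1] 14/15 → 2 ('aa')
  [2] 15/11 → 3 ('aab')
  [3] 11/6 → 4 ('aaba')
  [4] 6/16 → 1 ('a')
  [5] 16/12 → 2 ('ab')
  [6] 12/9 → 4 ('abaa')
  [7] 9/7 → 3 ('aba')
  [8] 7/1 → 4 ('abab')
  [9] 1/3 → 2 ('ab')
  [10] 3/17 → 0 ('')
  [11] 17/13 → 1 ('b')
  [12] 13/10 → 3 ('baa')
  [13] 10/5 → 5 ('baaba')
  [14] 5/8 → 2 ('ba')
  [15] 8/0 → 4 ('baba')
  [16] 0/2 → 3 ('bab')
  [17] 2/4 → 1 ('b')

n(n+1)/2 = 18·19/2 = 171
Σ LCP = 0 + 2 + 3 + 4 + 1 + 2 + 4 + 3 + 4 + 2 + 0 + 1 + 3 + 5 + 2 + 4 + 3 + 1 = 44
distinct = 171 − 44 = 127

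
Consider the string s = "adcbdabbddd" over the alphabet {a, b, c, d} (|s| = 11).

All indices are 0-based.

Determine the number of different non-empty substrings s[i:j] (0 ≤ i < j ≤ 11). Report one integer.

rank→(start, suffix):
  0 → (5, 'abbddd')
  1 → (0, 'adcbdabbddd')
  2 → (6, 'bbddd')
  3 → (3, 'bdabbddd')
  4 → (7, 'bddd')
  5 → (2, 'cbdabbddd')
  6 → (10, 'd')
  7 → (4, 'dabbddd')
  8 → (1, 'dcbdabbddd')
  9 → (9, 'dd')
  10 → (8, 'ddd')

SA = [5, 0, 6, 3, 7, 2, 10, 4, 1, 9, 8]
[i] adj suffixes → lcp
  [1] 5/0 → 1 ('a')
  [2] 0/6 → 0 ('')
  [3] 6/3 → 1 ('b')
  [4] 3/7 → 2 ('bd')
  [5] 7/2 → 0 ('')
  [6] 2/10 → 0 ('')
  [7] 10/4 → 1 ('d')
  [8] 4/1 → 1 ('d')
  [9] 1/9 → 1 ('d')
  [10] 9/8 → 2 ('dd')

n(n+1)/2 = 11·12/2 = 66
Σ LCP = 0 + 1 + 0 + 1 + 2 + 0 + 0 + 1 + 1 + 1 + 2 = 9
distinct = 66 − 9 = 57

57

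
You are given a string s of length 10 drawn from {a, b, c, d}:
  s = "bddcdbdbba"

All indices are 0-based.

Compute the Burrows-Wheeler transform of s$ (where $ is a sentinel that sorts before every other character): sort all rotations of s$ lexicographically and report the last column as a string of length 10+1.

abbdd$dbcdb

rank  rotation     last
    0  $bddcdbdbba  a
    1  a$bddcdbdbb  b
    2  ba$bddcdbdb  b
    3  bba$bddcdbd  d
    4  bdbba$bddcd  d
    5  bddcdbdbba$  $
    6  cdbdbba$bdd  d
    7  dbba$bddcdb  b
    8  dbdbba$bddc  c
    9  dcdbdbba$bd  d
   10  ddcdbdbba$b  b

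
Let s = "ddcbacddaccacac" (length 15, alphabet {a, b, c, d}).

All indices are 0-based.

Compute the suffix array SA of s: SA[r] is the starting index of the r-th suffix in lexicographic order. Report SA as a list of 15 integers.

[13, 11, 8, 4, 3, 14, 12, 10, 2, 9, 5, 7, 1, 6, 0]

sorted suffixes:
  #0 SA[0]=13  'ac'
  #1 SA[1]=11  'acac'
  #2 SA[2]=8  'accacac'
  #3 SA[3]=4  'acddaccacac'
  #4 SA[4]=3  'bacddaccacac'
  #5 SA[5]=14  'c'
  #6 SA[6]=12  'cac'
  #7 SA[7]=10  'cacac'
  #8 SA[8]=2  'cbacddaccacac'
  #9 SA[9]=9  'ccacac'
  #10 SA[10]=5  'cddaccacac'
  #11 SA[11]=7  'daccacac'
  #12 SA[12]=1  'dcbacddaccacac'
  #13 SA[13]=6  'ddaccacac'
  #14 SA[14]=0  'ddcbacddaccacac'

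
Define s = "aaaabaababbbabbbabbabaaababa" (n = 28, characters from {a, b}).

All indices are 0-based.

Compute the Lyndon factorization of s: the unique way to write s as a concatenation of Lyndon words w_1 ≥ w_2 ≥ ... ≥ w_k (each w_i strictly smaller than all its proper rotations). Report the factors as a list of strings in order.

emit factor 1: 'aaaabaababbbabbbabbabaaabab' (i=0, period=27)
emit factor 2: 'a' (i=27, period=1)

["aaaabaababbbabbbabbabaaabab", "a"]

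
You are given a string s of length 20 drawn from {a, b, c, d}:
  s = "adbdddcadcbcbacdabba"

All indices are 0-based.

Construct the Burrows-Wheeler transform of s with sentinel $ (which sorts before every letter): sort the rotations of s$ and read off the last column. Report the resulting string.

rank  rotation               last
    0  $adbdddcadcbcbacdabba  a
    1  a$adbdddcadcbcbacdabb  b
    2  abba$adbdddcadcbcbacd  d
    3  acdabba$adbdddcadcbcb  b
    4  adbdddcadcbcbacdabba$  $
    5  adcbcbacdabba$adbdddc  c
    6  ba$adbdddcadcbcbacdab  b
    7  bacdabba$adbdddcadcbc  c
    8  bba$adbdddcadcbcbacda  a
    9  bcbacdabba$adbdddcadc  c
   10  bdddcadcbcbacdabba$ad  d
   11  cadcbcbacdabba$adbddd  d
   12  cbacdabba$adbdddcadcb  b
   13  cbcbacdabba$adbdddcad  d
   14  cdabba$adbdddcadcbcba  a
   15  dabba$adbdddcadcbcbac  c
   16  dbdddcadcbcbacdabba$a  a
   17  dcadcbcbacdabba$adbdd  d
   18  dcbcbacdabba$adbdddca  a
   19  ddcadcbcbacdabba$adbd  d
   20  dddcadcbcbacdabba$adb  b

abdb$cbcacddbdacadadb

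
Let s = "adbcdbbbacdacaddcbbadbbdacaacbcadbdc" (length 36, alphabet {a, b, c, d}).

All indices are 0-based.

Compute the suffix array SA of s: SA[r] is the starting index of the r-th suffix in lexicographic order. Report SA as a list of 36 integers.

rank | idx | suffix
   0 |  26 | aacbcadbdc
   1 |  24 | acaacbcadbdc
   2 |  11 | acaddcbbadbbdacaacbcadbdc
   3 |  27 | acbcadbdc
   4 |   8 | acdacaddcbbadbbdacaacbcadbdc
   5 |  19 | adbbdacaacbcadbdc
   6 |   0 | adbcdbbbacdacaddcbbadbbdacaacbcadbdc
   7 |  31 | adbdc
   8 |  13 | addcbbadbbdacaacbcadbdc
   9 |   7 | bacdacaddcbbadbbdacaacbcadbdc
  10 |  18 | badbbdacaacbcadbdc
  11 |   6 | bbacdacaddcbbadbbdacaacbcadbdc
  12 |  17 | bbadbbdacaacbcadbdc
  13 |   5 | bbbacdacaddcbbadbbdacaacbcadbdc
  14 |  21 | bbdacaacbcadbdc
  15 |  29 | bcadbdc
  16 |   2 | bcdbbbacdacaddcbbadbbdacaacbcadbdc
  17 |  22 | bdacaacbcadbdc
  18 |  33 | bdc
  19 |  35 | c
  20 |  25 | caacbcadbdc
  21 |  30 | cadbdc
  22 |  12 | caddcbbadbbdacaacbcadbdc
  23 |  16 | cbbadbbdacaacbcadbdc
  24 |  28 | cbcadbdc
  25 |   9 | cdacaddcbbadbbdacaacbcadbdc
  26 |   3 | cdbbbacdacaddcbbadbbdacaacbcadbdc
  27 |  23 | dacaacbcadbdc
  28 |  10 | dacaddcbbadbbdacaacbcadbdc
  29 |   4 | dbbbacdacaddcbbadbbdacaacbcadbdc
  30 |  20 | dbbdacaacbcadbdc
  31 |   1 | dbcdbbbacdacaddcbbadbbdacaacbcadbdc
  32 |  32 | dbdc
  33 |  34 | dc
  34 |  15 | dcbbadbbdacaacbcadbdc
  35 |  14 | ddcbbadbbdacaacbcadbdc

[26, 24, 11, 27, 8, 19, 0, 31, 13, 7, 18, 6, 17, 5, 21, 29, 2, 22, 33, 35, 25, 30, 12, 16, 28, 9, 3, 23, 10, 4, 20, 1, 32, 34, 15, 14]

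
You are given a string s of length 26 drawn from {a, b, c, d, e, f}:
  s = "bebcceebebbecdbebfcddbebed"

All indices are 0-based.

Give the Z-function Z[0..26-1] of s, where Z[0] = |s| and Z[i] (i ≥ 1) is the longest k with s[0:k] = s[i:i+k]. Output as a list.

[26, 0, 1, 0, 0, 0, 0, 3, 0, 1, 2, 0, 0, 0, 3, 0, 1, 0, 0, 0, 0, 3, 0, 2, 0, 0]

Z[0]=26
i=1: outside box; Z[1]=0
i=2: outside box; Z[2]=1 scan→box=[2,3)
i=3: outside box; Z[3]=0
i=4: outside box; Z[4]=0
i=5: outside box; Z[5]=0
i=6: outside box; Z[6]=0
i=7: outside box; Z[7]=3 scan→box=[7,10)
i=8: min(r-i=2, Z[1]=0)=0; Z[8]=0
i=9: min(r-i=1, Z[2]=1)=1; Z[9]=1
i=10: outside box; Z[10]=2 scan→box=[10,12)
i=11: min(r-i=1, Z[1]=0)=0; Z[11]=0
i=12: outside box; Z[12]=0
i=13: outside box; Z[13]=0
i=14: outside box; Z[14]=3 scan→box=[14,17)
i=15: min(r-i=2, Z[1]=0)=0; Z[15]=0
i=16: min(r-i=1, Z[2]=1)=1; Z[16]=1
i=17: outside box; Z[17]=0
i=18: outside box; Z[18]=0
i=19: outside box; Z[19]=0
i=20: outside box; Z[20]=0
i=21: outside box; Z[21]=3 scan→box=[21,24)
i=22: min(r-i=2, Z[1]=0)=0; Z[22]=0
i=23: min(r-i=1, Z[2]=1)=1; Z[23]=2 scan→box=[23,25)
i=24: min(r-i=1, Z[1]=0)=0; Z[24]=0
i=25: outside box; Z[25]=0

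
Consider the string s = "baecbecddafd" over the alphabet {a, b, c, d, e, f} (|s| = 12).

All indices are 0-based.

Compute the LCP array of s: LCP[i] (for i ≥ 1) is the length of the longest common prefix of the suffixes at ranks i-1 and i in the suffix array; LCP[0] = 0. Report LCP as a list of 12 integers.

[0, 1, 0, 1, 0, 1, 0, 1, 1, 0, 2, 0]

rank | idx | suffix
   0 |   1 | aecbecddafd
   1 |   9 | afd
   2 |   0 | baecbecddafd
   3 |   4 | becddafd
   4 |   3 | cbecddafd
   5 |   6 | cddafd
   6 |  11 | d
   7 |   8 | dafd
   8 |   7 | ddafd
   9 |   2 | ecbecddafd
  10 |   5 | ecddafd
  11 |  10 | fd

SA = [1, 9, 0, 4, 3, 6, 11, 8, 7, 2, 5, 10]
[i] adj suffixes → lcp
  [1] 1/9 → 1 ('a')
  [2] 9/0 → 0 ('')
  [3] 0/4 → 1 ('b')
  [4] 4/3 → 0 ('')
  [5] 3/6 → 1 ('c')
  [6] 6/11 → 0 ('')
  [7] 11/8 → 1 ('d')
  [8] 8/7 → 1 ('d')
  [9] 7/2 → 0 ('')
  [10] 2/5 → 2 ('ec')
  [11] 5/10 → 0 ('')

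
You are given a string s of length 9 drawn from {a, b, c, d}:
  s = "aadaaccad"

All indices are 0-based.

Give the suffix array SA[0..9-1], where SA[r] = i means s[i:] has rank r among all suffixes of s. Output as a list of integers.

[3, 0, 4, 7, 1, 6, 5, 8, 2]

rank | idx | suffix
   0 |   3 | aaccad
   1 |   0 | aadaaccad
   2 |   4 | accad
   3 |   7 | ad
   4 |   1 | adaaccad
   5 |   6 | cad
   6 |   5 | ccad
   7 |   8 | d
   8 |   2 | daaccad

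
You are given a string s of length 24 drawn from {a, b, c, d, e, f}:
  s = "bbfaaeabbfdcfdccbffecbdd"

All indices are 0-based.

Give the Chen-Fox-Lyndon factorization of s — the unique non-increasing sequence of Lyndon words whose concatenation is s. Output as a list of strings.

["bbf", "aaeabbfdcfdccbffecbdd"]

emit factor 1: 'bbf' (i=0, period=3)
emit factor 2: 'aaeabbfdcfdccbffecbdd' (i=3, period=21)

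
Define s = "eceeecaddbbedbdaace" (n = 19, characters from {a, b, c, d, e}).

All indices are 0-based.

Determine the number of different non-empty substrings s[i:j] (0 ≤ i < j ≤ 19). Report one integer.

rank→(start, suffix):
  0 → (15, 'aace')
  1 → (16, 'ace')
  2 → (6, 'addbbedbdaace')
  3 → (9, 'bbedbdaace')
  4 → (13, 'bdaace')
  5 → (10, 'bedbdaace')
  6 → (5, 'caddbbedbdaace')
  7 → (17, 'ce')
  8 → (1, 'ceeecaddbbedbdaace')
  9 → (14, 'daace')
  10 → (8, 'dbbedbdaace')
  11 → (12, 'dbdaace')
  12 → (7, 'ddbbedbdaace')
  13 → (18, 'e')
  14 → (4, 'ecaddbbedbdaace')
  15 → (0, 'eceeecaddbbedbdaace')
  16 → (11, 'edbdaace')
  17 → (3, 'eecaddbbedbdaace')
  18 → (2, 'eeecaddbbedbdaace')

SA = [15, 16, 6, 9, 13, 10, 5, 17, 1, 14, 8, 12, 7, 18, 4, 0, 11, 3, 2]
i: (SA[i-1],SA[i]) lcp shared
  1: (15,16) 1 'a'
  2: (16,6) 1 'a'
  3: (6,9) 0 ''
  4: (9,13) 1 'b'
  5: (13,10) 1 'b'
  6: (10,5) 0 ''
  7: (5,17) 1 'c'
  8: (17,1) 2 'ce'
  9: (1,14) 0 ''
  10: (14,8) 1 'd'
  11: (8,12) 2 'db'
  12: (12,7) 1 'd'
  13: (7,18) 0 ''
  14: (18,4) 1 'e'
  15: (4,0) 2 'ec'
  16: (0,11) 1 'e'
  17: (11,3) 1 'e'
  18: (3,2) 2 'ee'

n(n+1)/2 = 19·20/2 = 190
Σ LCP = 0 + 1 + 1 + 0 + 1 + 1 + 0 + 1 + 2 + 0 + 1 + 2 + 1 + 0 + 1 + 2 + 1 + 1 + 2 = 18
distinct = 190 − 18 = 172

172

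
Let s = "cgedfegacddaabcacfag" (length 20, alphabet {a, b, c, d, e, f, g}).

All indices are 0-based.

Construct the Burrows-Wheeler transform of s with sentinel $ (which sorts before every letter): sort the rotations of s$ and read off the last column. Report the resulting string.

rank  rotation               last
    0  $cgedfegacddaabcacfag  g
    1  aabcacfag$cgedfegacdd  d
    2  abcacfag$cgedfegacdda  a
    3  acddaabcacfag$cgedfeg  g
    4  acfag$cgedfegacddaabc  c
    5  ag$cgedfegacddaabcacf  f
    6  bcacfag$cgedfegacddaa  a
    7  cacfag$cgedfegacddaab  b
    8  cddaabcacfag$cgedfega  a
    9  cfag$cgedfegacddaabca  a
   10  cgedfegacddaabcacfag$  $
   11  daabcacfag$cgedfegacd  d
   12  ddaabcacfag$cgedfegac  c
   13  dfegacddaabcacfag$cge  e
   14  edfegacddaabcacfag$cg  g
   15  egacddaabcacfag$cgedf  f
   16  fag$cgedfegacddaabcac  c
   17  fegacddaabcacfag$cged  d
   18  g$cgedfegacddaabcacfa  a
   19  gacddaabcacfag$cgedfe  e
   20  gedfegacddaabcacfag$c  c

gdagcfabaa$dcegfcdaec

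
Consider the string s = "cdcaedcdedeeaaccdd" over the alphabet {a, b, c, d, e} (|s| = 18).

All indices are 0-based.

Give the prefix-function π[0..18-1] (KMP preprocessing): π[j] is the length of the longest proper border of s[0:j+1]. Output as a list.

π[0] = 0
j=1 s[j]='d': π[1]=0 (border '')
j=2 s[j]='c': π[2]=1 (border 'c')
j=3 s[j]='a': k: 1→0; π[3]=0 (border '')
j=4 s[j]='e': π[4]=0 (border '')
j=5 s[j]='d': π[5]=0 (border '')
j=6 s[j]='c': π[6]=1 (border 'c')
j=7 s[j]='d': π[7]=2 (border 'cd')
j=8 s[j]='e': k: 2→0; π[8]=0 (border '')
j=9 s[j]='d': π[9]=0 (border '')
j=10 s[j]='e': π[10]=0 (border '')
j=11 s[j]='e': π[11]=0 (border '')
j=12 s[j]='a': π[12]=0 (border '')
j=13 s[j]='a': π[13]=0 (border '')
j=14 s[j]='c': π[14]=1 (border 'c')
j=15 s[j]='c': k: 1→0; π[15]=1 (border 'c')
j=16 s[j]='d': π[16]=2 (border 'cd')
j=17 s[j]='d': k: 2→0; π[17]=0 (border '')

[0, 0, 1, 0, 0, 0, 1, 2, 0, 0, 0, 0, 0, 0, 1, 1, 2, 0]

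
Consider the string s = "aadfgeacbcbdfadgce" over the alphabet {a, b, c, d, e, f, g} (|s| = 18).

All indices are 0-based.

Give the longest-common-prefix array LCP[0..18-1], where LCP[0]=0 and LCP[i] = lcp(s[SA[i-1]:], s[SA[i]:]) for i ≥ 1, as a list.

rank→(start, suffix):
  0 → (0, 'aadfgeacbcbdfadgce')
  1 → (6, 'acbcbdfadgce')
  2 → (1, 'adfgeacbcbdfadgce')
  3 → (13, 'adgce')
  4 → (8, 'bcbdfadgce')
  5 → (10, 'bdfadgce')
  6 → (7, 'cbcbdfadgce')
  7 → (9, 'cbdfadgce')
  8 → (16, 'ce')
  9 → (11, 'dfadgce')
  10 → (2, 'dfgeacbcbdfadgce')
  11 → (14, 'dgce')
  12 → (17, 'e')
  13 → (5, 'eacbcbdfadgce')
  14 → (12, 'fadgce')
  15 → (3, 'fgeacbcbdfadgce')
  16 → (15, 'gce')
  17 → (4, 'geacbcbdfadgce')

SA = [0, 6, 1, 13, 8, 10, 7, 9, 16, 11, 2, 14, 17, 5, 12, 3, 15, 4]
i: (SA[i-1],SA[i]) lcp shared
  1: (0,6) 1 'a'
  2: (6,1) 1 'a'
  3: (1,13) 2 'ad'
  4: (13,8) 0 ''
  5: (8,10) 1 'b'
  6: (10,7) 0 ''
  7: (7,9) 2 'cb'
  8: (9,16) 1 'c'
  9: (16,11) 0 ''
  10: (11,2) 2 'df'
  11: (2,14) 1 'd'
  12: (14,17) 0 ''
  13: (17,5) 1 'e'
  14: (5,12) 0 ''
  15: (12,3) 1 'f'
  16: (3,15) 0 ''
  17: (15,4) 1 'g'

[0, 1, 1, 2, 0, 1, 0, 2, 1, 0, 2, 1, 0, 1, 0, 1, 0, 1]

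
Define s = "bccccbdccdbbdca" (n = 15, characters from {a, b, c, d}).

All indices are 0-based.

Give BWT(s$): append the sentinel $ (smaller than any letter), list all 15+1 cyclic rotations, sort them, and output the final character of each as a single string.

acd$bcdcccbdccbb

rank  rotation          last
    0  $bccccbdccdbbdca  a
    1  a$bccccbdccdbbdc  c
    2  bbdca$bccccbdccd  d
    3  bccccbdccdbbdca$  $
    4  bdca$bccccbdccdb  b
    5  bdccdbbdca$bcccc  c
    6  ca$bccccbdccdbbd  d
    7  cbdccdbbdca$bccc  c
    8  ccbdccdbbdca$bcc  c
    9  cccbdccdbbdca$bc  c
   10  ccccbdccdbbdca$b  b
   11  ccdbbdca$bccccbd  d
   12  cdbbdca$bccccbdc  c
   13  dbbdca$bccccbdcc  c
   14  dca$bccccbdccdbb  b
   15  dccdbbdca$bccccb  b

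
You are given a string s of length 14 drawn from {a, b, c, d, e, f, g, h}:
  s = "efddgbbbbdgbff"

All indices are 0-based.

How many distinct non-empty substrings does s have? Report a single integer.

90

rank | idx | suffix
   0 |   5 | bbbbdgbff
   1 |   6 | bbbdgbff
   2 |   7 | bbdgbff
   3 |   8 | bdgbff
   4 |  11 | bff
   5 |   2 | ddgbbbbdgbff
   6 |   3 | dgbbbbdgbff
   7 |   9 | dgbff
   8 |   0 | efddgbbbbdgbff
   9 |  13 | f
  10 |   1 | fddgbbbbdgbff
  11 |  12 | ff
  12 |   4 | gbbbbdgbff
  13 |  10 | gbff

SA = [5, 6, 7, 8, 11, 2, 3, 9, 0, 13, 1, 12, 4, 10]
rank  pair      lcp
   1  s[5:],s[6:]  3  'bbb'
   2  s[6:],s[7:]  2  'bb'
   3  s[7:],s[8:]  1  'b'
   4  s[8:],s[11:]  1  'b'
   5  s[11:],s[2:]  0  ''
   6  s[2:],s[3:]  1  'd'
   7  s[3:],s[9:]  3  'dgb'
   8  s[9:],s[0:]  0  ''
   9  s[0:],s[13:]  0  ''
  10  s[13:],s[1:]  1  'f'
  11  s[1:],s[12:]  1  'f'
  12  s[12:],s[4:]  0  ''
  13  s[4:],s[10:]  2  'gb'

n(n+1)/2 = 14·15/2 = 105
Σ LCP = 0 + 3 + 2 + 1 + 1 + 0 + 1 + 3 + 0 + 0 + 1 + 1 + 0 + 2 = 15
distinct = 105 − 15 = 90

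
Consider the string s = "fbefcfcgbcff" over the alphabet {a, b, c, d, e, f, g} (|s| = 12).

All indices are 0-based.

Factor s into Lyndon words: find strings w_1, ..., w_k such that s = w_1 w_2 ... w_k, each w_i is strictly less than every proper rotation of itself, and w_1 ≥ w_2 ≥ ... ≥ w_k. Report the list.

["f", "befcfcg", "bcff"]

emit factor 1: 'f' (i=0, period=1)
emit factor 2: 'befcfcg' (i=1, period=7)
emit factor 3: 'bcff' (i=8, period=4)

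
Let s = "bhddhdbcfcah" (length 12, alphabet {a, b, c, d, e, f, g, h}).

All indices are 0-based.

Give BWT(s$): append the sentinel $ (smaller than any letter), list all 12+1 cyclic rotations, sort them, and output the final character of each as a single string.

hcd$fbhhdcadb

rank  rotation       last
    0  $bhddhdbcfcah  h
    1  ah$bhddhdbcfc  c
    2  bcfcah$bhddhd  d
    3  bhddhdbcfcah$  $
    4  cah$bhddhdbcf  f
    5  cfcah$bhddhdb  b
    6  dbcfcah$bhddh  h
    7  ddhdbcfcah$bh  h
    8  dhdbcfcah$bhd  d
    9  fcah$bhddhdbc  c
   10  h$bhddhdbcfca  a
   11  hdbcfcah$bhdd  d
   12  hddhdbcfcah$b  b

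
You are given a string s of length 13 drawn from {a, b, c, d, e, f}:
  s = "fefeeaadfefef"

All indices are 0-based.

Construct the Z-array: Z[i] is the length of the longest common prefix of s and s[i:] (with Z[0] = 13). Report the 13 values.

[13, 0, 2, 0, 0, 0, 0, 0, 4, 0, 3, 0, 1]

Z[0]=13
i=1: outside box; Z[1]=0
i=2: outside box; Z[2]=2 grow→box=[2,4)
i=3: min(r-i=1, Z[1]=0)=0; Z[3]=0
i=4: outside box; Z[4]=0
i=5: outside box; Z[5]=0
i=6: outside box; Z[6]=0
i=7: outside box; Z[7]=0
i=8: outside box; Z[8]=4 grow→box=[8,12)
i=9: min(r-i=3, Z[1]=0)=0; Z[9]=0
i=10: min(r-i=2, Z[2]=2)=2; Z[10]=3 grow→box=[10,13)
i=11: min(r-i=2, Z[1]=0)=0; Z[11]=0
i=12: min(r-i=1, Z[2]=2)=1; Z[12]=1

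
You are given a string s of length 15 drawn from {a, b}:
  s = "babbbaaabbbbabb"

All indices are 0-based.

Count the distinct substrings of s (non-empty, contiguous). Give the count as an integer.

rank→(start, suffix):
  0 → (5, 'aaabbbbabb')
  1 → (6, 'aabbbbabb')
  2 → (12, 'abb')
  3 → (1, 'abbbaaabbbbabb')
  4 → (7, 'abbbbabb')
  5 → (14, 'b')
  6 → (4, 'baaabbbbabb')
  7 → (11, 'babb')
  8 → (0, 'babbbaaabbbbabb')
  9 → (13, 'bb')
  10 → (3, 'bbaaabbbbabb')
  11 → (10, 'bbabb')
  12 → (2, 'bbbaaabbbbabb')
  13 → (9, 'bbbabb')
  14 → (8, 'bbbbabb')

SA = [5, 6, 12, 1, 7, 14, 4, 11, 0, 13, 3, 10, 2, 9, 8]
[i] adj suffixes → lcp
  [1] 5/6 → 2 ('aa')
  [2] 6/12 → 1 ('a')
  [3] 12/1 → 3 ('abb')
  [4] 1/7 → 4 ('abbb')
  [5] 7/14 → 0 ('')
  [6] 14/4 → 1 ('b')
  [7] 4/11 → 2 ('ba')
  [8] 11/0 → 4 ('babb')
  [9] 0/13 → 1 ('b')
  [10] 13/3 → 2 ('bb')
  [11] 3/10 → 3 ('bba')
  [12] 10/2 → 2 ('bb')
  [13] 2/9 → 4 ('bbba')
  [14] 9/8 → 3 ('bbb')

n(n+1)/2 = 15·16/2 = 120
Σ LCP = 0 + 2 + 1 + 3 + 4 + 0 + 1 + 2 + 4 + 1 + 2 + 3 + 2 + 4 + 3 = 32
distinct = 120 − 32 = 88

88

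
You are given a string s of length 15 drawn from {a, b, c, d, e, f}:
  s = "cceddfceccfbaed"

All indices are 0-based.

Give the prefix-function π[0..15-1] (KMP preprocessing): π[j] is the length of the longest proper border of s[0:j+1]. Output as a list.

π[0] = 0
j=1 s[j]='c': π[1]=1 (border 'c')
j=2 s[j]='e': k: 1→0; π[2]=0 (border '')
j=3 s[j]='d': π[3]=0 (border '')
j=4 s[j]='d': π[4]=0 (border '')
j=5 s[j]='f': π[5]=0 (border '')
j=6 s[j]='c': π[6]=1 (border 'c')
j=7 s[j]='e': k: 1→0; π[7]=0 (border '')
j=8 s[j]='c': π[8]=1 (border 'c')
j=9 s[j]='c': π[9]=2 (border 'cc')
j=10 s[j]='f': k: 2→1→0; π[10]=0 (border '')
j=11 s[j]='b': π[11]=0 (border '')
j=12 s[j]='a': π[12]=0 (border '')
j=13 s[j]='e': π[13]=0 (border '')
j=14 s[j]='d': π[14]=0 (border '')

[0, 1, 0, 0, 0, 0, 1, 0, 1, 2, 0, 0, 0, 0, 0]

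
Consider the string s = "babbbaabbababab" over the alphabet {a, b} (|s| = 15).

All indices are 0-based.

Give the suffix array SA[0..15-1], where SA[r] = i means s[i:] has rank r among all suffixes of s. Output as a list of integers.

rank→(start, suffix):
  0 → (5, 'aabbababab')
  1 → (13, 'ab')
  2 → (11, 'abab')
  3 → (9, 'ababab')
  4 → (6, 'abbababab')
  5 → (1, 'abbbaabbababab')
  6 → (14, 'b')
  7 → (4, 'baabbababab')
  8 → (12, 'bab')
  9 → (10, 'babab')
  10 → (8, 'bababab')
  11 → (0, 'babbbaabbababab')
  12 → (3, 'bbaabbababab')
  13 → (7, 'bbababab')
  14 → (2, 'bbbaabbababab')

[5, 13, 11, 9, 6, 1, 14, 4, 12, 10, 8, 0, 3, 7, 2]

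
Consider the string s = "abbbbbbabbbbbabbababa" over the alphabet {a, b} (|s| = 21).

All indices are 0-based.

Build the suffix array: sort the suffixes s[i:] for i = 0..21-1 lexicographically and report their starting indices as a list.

[20, 18, 16, 13, 7, 0, 19, 17, 15, 12, 6, 14, 11, 5, 10, 4, 9, 3, 8, 2, 1]

rank | idx | suffix
   0 |  20 | a
   1 |  18 | aba
   2 |  16 | ababa
   3 |  13 | abbababa
   4 |   7 | abbbbbabbababa
   5 |   0 | abbbbbbabbbbbabbababa
   6 |  19 | ba
   7 |  17 | baba
   8 |  15 | bababa
   9 |  12 | babbababa
  10 |   6 | babbbbbabbababa
  11 |  14 | bbababa
  12 |  11 | bbabbababa
  13 |   5 | bbabbbbbabbababa
  14 |  10 | bbbabbababa
  15 |   4 | bbbabbbbbabbababa
  16 |   9 | bbbbabbababa
  17 |   3 | bbbbabbbbbabbababa
  18 |   8 | bbbbbabbababa
  19 |   2 | bbbbbabbbbbabbababa
  20 |   1 | bbbbbbabbbbbabbababa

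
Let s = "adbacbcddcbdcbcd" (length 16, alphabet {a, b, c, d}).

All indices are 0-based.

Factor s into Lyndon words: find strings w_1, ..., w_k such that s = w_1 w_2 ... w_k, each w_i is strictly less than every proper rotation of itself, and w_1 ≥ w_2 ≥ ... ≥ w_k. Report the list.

emit factor 1: 'adb' (i=0, period=3)
emit factor 2: 'acbcddcbdcbcd' (i=3, period=13)

["adb", "acbcddcbdcbcd"]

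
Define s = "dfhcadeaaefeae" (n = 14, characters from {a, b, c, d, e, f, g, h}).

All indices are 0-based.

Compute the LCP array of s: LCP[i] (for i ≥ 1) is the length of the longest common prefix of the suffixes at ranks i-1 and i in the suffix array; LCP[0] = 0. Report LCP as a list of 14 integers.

rank | idx | suffix
   0 |   7 | aaefeae
   1 |   4 | adeaaefeae
   2 |  12 | ae
   3 |   8 | aefeae
   4 |   3 | cadeaaefeae
   5 |   5 | deaaefeae
   6 |   0 | dfhcadeaaefeae
   7 |  13 | e
   8 |   6 | eaaefeae
   9 |  11 | eae
  10 |   9 | efeae
  11 |  10 | feae
  12 |   1 | fhcadeaaefeae
  13 |   2 | hcadeaaefeae

SA = [7, 4, 12, 8, 3, 5, 0, 13, 6, 11, 9, 10, 1, 2]
rank  pair      lcp
   1  s[7:],s[4:]  1  'a'
   2  s[4:],s[12:]  1  'a'
   3  s[12:],s[8:]  2  'ae'
   4  s[8:],s[3:]  0  ''
   5  s[3:],s[5:]  0  ''
   6  s[5:],s[0:]  1  'd'
   7  s[0:],s[13:]  0  ''
   8  s[13:],s[6:]  1  'e'
   9  s[6:],s[11:]  2  'ea'
  10  s[11:],s[9:]  1  'e'
  11  s[9:],s[10:]  0  ''
  12  s[10:],s[1:]  1  'f'
  13  s[1:],s[2:]  0  ''

[0, 1, 1, 2, 0, 0, 1, 0, 1, 2, 1, 0, 1, 0]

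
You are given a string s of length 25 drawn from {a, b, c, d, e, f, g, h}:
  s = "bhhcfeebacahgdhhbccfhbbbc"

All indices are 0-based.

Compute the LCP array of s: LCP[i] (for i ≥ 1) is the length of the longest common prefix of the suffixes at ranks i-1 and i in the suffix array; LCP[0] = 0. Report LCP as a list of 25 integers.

[0, 1, 0, 1, 2, 1, 2, 1, 0, 1, 1, 1, 2, 0, 0, 1, 0, 1, 0, 0, 2, 1, 1, 1, 2]

rank | idx | suffix
   0 |   8 | acahgdhhbccfhbbbc
   1 |  10 | ahgdhhbccfhbbbc
   2 |   7 | bacahgdhhbccfhbbbc
   3 |  21 | bbbc
   4 |  22 | bbc
   5 |  23 | bc
   6 |  16 | bccfhbbbc
   7 |   0 | bhhcfeebacahgdhhbccfhbbbc
   8 |  24 | c
   9 |   9 | cahgdhhbccfhbbbc
  10 |  17 | ccfhbbbc
  11 |   3 | cfeebacahgdhhbccfhbbbc
  12 |  18 | cfhbbbc
  13 |  13 | dhhbccfhbbbc
  14 |   6 | ebacahgdhhbccfhbbbc
  15 |   5 | eebacahgdhhbccfhbbbc
  16 |   4 | feebacahgdhhbccfhbbbc
  17 |  19 | fhbbbc
  18 |  12 | gdhhbccfhbbbc
  19 |  20 | hbbbc
  20 |  15 | hbccfhbbbc
  21 |   2 | hcfeebacahgdhhbccfhbbbc
  22 |  11 | hgdhhbccfhbbbc
  23 |  14 | hhbccfhbbbc
  24 |   1 | hhcfeebacahgdhhbccfhbbbc

SA = [8, 10, 7, 21, 22, 23, 16, 0, 24, 9, 17, 3, 18, 13, 6, 5, 4, 19, 12, 20, 15, 2, 11, 14, 1]
[i] adj suffixes → lcp
  [1] 8/10 → 1 ('a')
  [2] 10/7 → 0 ('')
  [3] 7/21 → 1 ('b')
  [4] 21/22 → 2 ('bb')
  [5] 22/23 → 1 ('b')
  [6] 23/16 → 2 ('bc')
  [7] 16/0 → 1 ('b')
  [8] 0/24 → 0 ('')
  [9] 24/9 → 1 ('c')
  [10] 9/17 → 1 ('c')
  [11] 17/3 → 1 ('c')
  [12] 3/18 → 2 ('cf')
  [13] 18/13 → 0 ('')
  [14] 13/6 → 0 ('')
  [15] 6/5 → 1 ('e')
  [16] 5/4 → 0 ('')
  [17] 4/19 → 1 ('f')
  [18] 19/12 → 0 ('')
  [19] 12/20 → 0 ('')
  [20] 20/15 → 2 ('hb')
  [21] 15/2 → 1 ('h')
  [22] 2/11 → 1 ('h')
  [23] 11/14 → 1 ('h')
  [24] 14/1 → 2 ('hh')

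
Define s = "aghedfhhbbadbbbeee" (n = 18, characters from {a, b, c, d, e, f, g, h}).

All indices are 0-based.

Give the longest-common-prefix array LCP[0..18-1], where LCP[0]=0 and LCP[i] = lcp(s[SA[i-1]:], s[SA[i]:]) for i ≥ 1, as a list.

[0, 1, 0, 1, 2, 2, 1, 0, 1, 0, 1, 1, 2, 0, 0, 0, 1, 1]

rank→(start, suffix):
  0 → (10, 'adbbbeee')
  1 → (0, 'aghedfhhbbadbbbeee')
  2 → (9, 'badbbbeee')
  3 → (8, 'bbadbbbeee')
  4 → (12, 'bbbeee')
  5 → (13, 'bbeee')
  6 → (14, 'beee')
  7 → (11, 'dbbbeee')
  8 → (4, 'dfhhbbadbbbeee')
  9 → (17, 'e')
  10 → (3, 'edfhhbbadbbbeee')
  11 → (16, 'ee')
  12 → (15, 'eee')
  13 → (5, 'fhhbbadbbbeee')
  14 → (1, 'ghedfhhbbadbbbeee')
  15 → (7, 'hbbadbbbeee')
  16 → (2, 'hedfhhbbadbbbeee')
  17 → (6, 'hhbbadbbbeee')

SA = [10, 0, 9, 8, 12, 13, 14, 11, 4, 17, 3, 16, 15, 5, 1, 7, 2, 6]
[i] adj suffixes → lcp
  [1] 10/0 → 1 ('a')
  [2] 0/9 → 0 ('')
  [3] 9/8 → 1 ('b')
  [4] 8/12 → 2 ('bb')
  [5] 12/13 → 2 ('bb')
  [6] 13/14 → 1 ('b')
  [7] 14/11 → 0 ('')
  [8] 11/4 → 1 ('d')
  [9] 4/17 → 0 ('')
  [10] 17/3 → 1 ('e')
  [11] 3/16 → 1 ('e')
  [12] 16/15 → 2 ('ee')
  [13] 15/5 → 0 ('')
  [14] 5/1 → 0 ('')
  [15] 1/7 → 0 ('')
  [16] 7/2 → 1 ('h')
  [17] 2/6 → 1 ('h')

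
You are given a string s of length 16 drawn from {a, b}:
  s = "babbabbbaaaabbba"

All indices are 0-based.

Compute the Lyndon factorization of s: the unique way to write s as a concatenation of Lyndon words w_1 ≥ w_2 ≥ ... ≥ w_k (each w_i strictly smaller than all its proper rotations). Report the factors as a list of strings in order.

emit factor 1: 'b' (i=0, period=1)
emit factor 2: 'abbabbb' (i=1, period=7)
emit factor 3: 'aaaabbb' (i=8, period=7)
emit factor 4: 'a' (i=15, period=1)

["b", "abbabbb", "aaaabbb", "a"]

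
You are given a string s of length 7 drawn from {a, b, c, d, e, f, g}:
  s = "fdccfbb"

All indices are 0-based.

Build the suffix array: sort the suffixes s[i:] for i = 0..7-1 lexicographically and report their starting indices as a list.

sorted suffixes:
  #0 SA[0]=6  'b'
  #1 SA[1]=5  'bb'
  #2 SA[2]=2  'ccfbb'
  #3 SA[3]=3  'cfbb'
  #4 SA[4]=1  'dccfbb'
  #5 SA[5]=4  'fbb'
  #6 SA[6]=0  'fdccfbb'

[6, 5, 2, 3, 1, 4, 0]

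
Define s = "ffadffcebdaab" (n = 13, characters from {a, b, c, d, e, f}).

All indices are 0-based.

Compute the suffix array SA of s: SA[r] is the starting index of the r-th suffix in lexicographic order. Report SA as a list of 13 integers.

[10, 11, 2, 12, 8, 6, 9, 3, 7, 1, 5, 0, 4]

rank | idx | suffix
   0 |  10 | aab
   1 |  11 | ab
   2 |   2 | adffcebdaab
   3 |  12 | b
   4 |   8 | bdaab
   5 |   6 | cebdaab
   6 |   9 | daab
   7 |   3 | dffcebdaab
   8 |   7 | ebdaab
   9 |   1 | fadffcebdaab
  10 |   5 | fcebdaab
  11 |   0 | ffadffcebdaab
  12 |   4 | ffcebdaab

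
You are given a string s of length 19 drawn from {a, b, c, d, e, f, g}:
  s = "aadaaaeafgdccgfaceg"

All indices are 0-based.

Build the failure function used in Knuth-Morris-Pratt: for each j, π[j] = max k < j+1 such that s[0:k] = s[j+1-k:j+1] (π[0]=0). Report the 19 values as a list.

[0, 1, 0, 1, 2, 2, 0, 1, 0, 0, 0, 0, 0, 0, 0, 1, 0, 0, 0]

π[0] = 0
j=1 s[j]='a': π[1]=1 (border 'a')
j=2 s[j]='d': k: 1→0; π[2]=0 (border '')
j=3 s[j]='a': π[3]=1 (border 'a')
j=4 s[j]='a': π[4]=2 (border 'aa')
j=5 s[j]='a': k: 2→1; π[5]=2 (border 'aa')
j=6 s[j]='e': k: 2→1→0; π[6]=0 (border '')
j=7 s[j]='a': π[7]=1 (border 'a')
j=8 s[j]='f': k: 1→0; π[8]=0 (border '')
j=9 s[j]='g': π[9]=0 (border '')
j=10 s[j]='d': π[10]=0 (border '')
j=11 s[j]='c': π[11]=0 (border '')
j=12 s[j]='c': π[12]=0 (border '')
j=13 s[j]='g': π[13]=0 (border '')
j=14 s[j]='f': π[14]=0 (border '')
j=15 s[j]='a': π[15]=1 (border 'a')
j=16 s[j]='c': k: 1→0; π[16]=0 (border '')
j=17 s[j]='e': π[17]=0 (border '')
j=18 s[j]='g': π[18]=0 (border '')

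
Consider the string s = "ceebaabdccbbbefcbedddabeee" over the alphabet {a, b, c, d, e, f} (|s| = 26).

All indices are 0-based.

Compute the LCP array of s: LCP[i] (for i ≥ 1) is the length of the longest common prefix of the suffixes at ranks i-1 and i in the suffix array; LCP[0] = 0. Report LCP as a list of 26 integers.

sorted suffixes:
  #0 SA[0]=4  'aabdccbbbefcbedddabeee'
  #1 SA[1]=5  'abdccbbbefcbedddabeee'
  #2 SA[2]=21  'abeee'
  #3 SA[3]=3  'baabdccbbbefcbedddabeee'
  #4 SA[4]=10  'bbbefcbedddabeee'
  #5 SA[5]=11  'bbefcbedddabeee'
  #6 SA[6]=6  'bdccbbbefcbedddabeee'
  #7 SA[7]=16  'bedddabeee'
  #8 SA[8]=22  'beee'
  #9 SA[9]=12  'befcbedddabeee'
  #10 SA[10]=9  'cbbbefcbedddabeee'
  #11 SA[11]=15  'cbedddabeee'
  #12 SA[12]=8  'ccbbbefcbedddabeee'
  #13 SA[13]=0  'ceebaabdccbbbefcbedddabeee'
  #14 SA[14]=20  'dabeee'
  #15 SA[15]=7  'dccbbbefcbedddabeee'
  #16 SA[16]=19  'ddabeee'
  #17 SA[17]=18  'dddabeee'
  #18 SA[18]=25  'e'
  #19 SA[19]=2  'ebaabdccbbbefcbedddabeee'
  #20 SA[20]=17  'edddabeee'
  #21 SA[21]=24  'ee'
  #22 SA[22]=1  'eebaabdccbbbefcbedddabeee'
  #23 SA[23]=23  'eee'
  #24 SA[24]=13  'efcbedddabeee'
  #25 SA[25]=14  'fcbedddabeee'

SA = [4, 5, 21, 3, 10, 11, 6, 16, 22, 12, 9, 15, 8, 0, 20, 7, 19, 18, 25, 2, 17, 24, 1, 23, 13, 14]
rank  pair      lcp
   1  s[4:],s[5:]  1  'a'
   2  s[5:],s[21:]  2  'ab'
   3  s[21:],s[3:]  0  ''
   4  s[3:],s[10:]  1  'b'
   5  s[10:],s[11:]  2  'bb'
   6  s[11:],s[6:]  1  'b'
   7  s[6:],s[16:]  1  'b'
   8  s[16:],s[22:]  2  'be'
   9  s[22:],s[12:]  2  'be'
  10  s[12:],s[9:]  0  ''
  11  s[9:],s[15:]  2  'cb'
  12  s[15:],s[8:]  1  'c'
  13  s[8:],s[0:]  1  'c'
  14  s[0:],s[20:]  0  ''
  15  s[20:],s[7:]  1  'd'
  16  s[7:],s[19:]  1  'd'
  17  s[19:],s[18:]  2  'dd'
  18  s[18:],s[25:]  0  ''
  19  s[25:],s[2:]  1  'e'
  20  s[2:],s[17:]  1  'e'
  21  s[17:],s[24:]  1  'e'
  22  s[24:],s[1:]  2  'ee'
  23  s[1:],s[23:]  2  'ee'
  24  s[23:],s[13:]  1  'e'
  25  s[13:],s[14:]  0  ''

[0, 1, 2, 0, 1, 2, 1, 1, 2, 2, 0, 2, 1, 1, 0, 1, 1, 2, 0, 1, 1, 1, 2, 2, 1, 0]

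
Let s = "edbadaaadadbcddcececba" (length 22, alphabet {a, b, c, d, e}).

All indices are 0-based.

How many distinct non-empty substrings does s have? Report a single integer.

rank | idx | suffix
   0 |  21 | a
   1 |   5 | aaadadbcddcececba
   2 |   6 | aadadbcddcececba
   3 |   3 | adaaadadbcddcececba
   4 |   7 | adadbcddcececba
   5 |   9 | adbcddcececba
   6 |  20 | ba
   7 |   2 | badaaadadbcddcececba
   8 |  11 | bcddcececba
   9 |  19 | cba
  10 |  12 | cddcececba
  11 |  17 | cecba
  12 |  15 | cececba
  13 |   4 | daaadadbcddcececba
  14 |   8 | dadbcddcececba
  15 |   1 | dbadaaadadbcddcececba
  16 |  10 | dbcddcececba
  17 |  14 | dcececba
  18 |  13 | ddcececba
  19 |  18 | ecba
  20 |  16 | ececba
  21 |   0 | edbadaaadadbcddcececba

SA = [21, 5, 6, 3, 7, 9, 20, 2, 11, 19, 12, 17, 15, 4, 8, 1, 10, 14, 13, 18, 16, 0]
rank  pair      lcp
   1  s[21:],s[5:]  1  'a'
   2  s[5:],s[6:]  2  'aa'
   3  s[6:],s[3:]  1  'a'
   4  s[3:],s[7:]  3  'ada'
   5  s[7:],s[9:]  2  'ad'
   6  s[9:],s[20:]  0  ''
   7  s[20:],s[2:]  2  'ba'
   8  s[2:],s[11:]  1  'b'
   9  s[11:],s[19:]  0  ''
  10  s[19:],s[12:]  1  'c'
  11  s[12:],s[17:]  1  'c'
  12  s[17:],s[15:]  3  'cec'
  13  s[15:],s[4:]  0  ''
  14  s[4:],s[8:]  2  'da'
  15  s[8:],s[1:]  1  'd'
  16  s[1:],s[10:]  2  'db'
  17  s[10:],s[14:]  1  'd'
  18  s[14:],s[13:]  1  'd'
  19  s[13:],s[18:]  0  ''
  20  s[18:],s[16:]  2  'ec'
  21  s[16:],s[0:]  1  'e'

n(n+1)/2 = 22·23/2 = 253
Σ LCP = 0 + 1 + 2 + 1 + 3 + 2 + 0 + 2 + 1 + 0 + 1 + 1 + 3 + 0 + 2 + 1 + 2 + 1 + 1 + 0 + 2 + 1 = 27
distinct = 253 − 27 = 226

226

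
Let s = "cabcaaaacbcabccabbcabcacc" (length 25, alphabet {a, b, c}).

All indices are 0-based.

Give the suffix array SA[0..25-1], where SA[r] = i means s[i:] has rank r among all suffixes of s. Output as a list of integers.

[4, 5, 6, 15, 1, 19, 11, 7, 22, 16, 2, 17, 9, 20, 12, 24, 3, 14, 0, 18, 10, 21, 8, 23, 13]

rank→(start, suffix):
  0 → (4, 'aaaacbcabccabbcabcacc')
  1 → (5, 'aaacbcabccabbcabcacc')
  2 → (6, 'aacbcabccabbcabcacc')
  3 → (15, 'abbcabcacc')
  4 → (1, 'abcaaaacbcabccabbcabcacc')
  5 → (19, 'abcacc')
  6 → (11, 'abccabbcabcacc')
  7 → (7, 'acbcabccabbcabcacc')
  8 → (22, 'acc')
  9 → (16, 'bbcabcacc')
  10 → (2, 'bcaaaacbcabccabbcabcacc')
  11 → (17, 'bcabcacc')
  12 → (9, 'bcabccabbcabcacc')
  13 → (20, 'bcacc')
  14 → (12, 'bccabbcabcacc')
  15 → (24, 'c')
  16 → (3, 'caaaacbcabccabbcabcacc')
  17 → (14, 'cabbcabcacc')
  18 → (0, 'cabcaaaacbcabccabbcabcacc')
  19 → (18, 'cabcacc')
  20 → (10, 'cabccabbcabcacc')
  21 → (21, 'cacc')
  22 → (8, 'cbcabccabbcabcacc')
  23 → (23, 'cc')
  24 → (13, 'ccabbcabcacc')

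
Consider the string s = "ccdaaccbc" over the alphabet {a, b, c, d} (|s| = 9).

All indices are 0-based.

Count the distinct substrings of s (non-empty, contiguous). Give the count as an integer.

39

rank | idx | suffix
   0 |   3 | aaccbc
   1 |   4 | accbc
   2 |   7 | bc
   3 |   8 | c
   4 |   6 | cbc
   5 |   5 | ccbc
   6 |   0 | ccdaaccbc
   7 |   1 | cdaaccbc
   8 |   2 | daaccbc

SA = [3, 4, 7, 8, 6, 5, 0, 1, 2]
rank  pair      lcp
   1  s[3:],s[4:]  1  'a'
   2  s[4:],s[7:]  0  ''
   3  s[7:],s[8:]  0  ''
   4  s[8:],s[6:]  1  'c'
   5  s[6:],s[5:]  1  'c'
   6  s[5:],s[0:]  2  'cc'
   7  s[0:],s[1:]  1  'c'
   8  s[1:],s[2:]  0  ''

n(n+1)/2 = 9·10/2 = 45
Σ LCP = 0 + 1 + 0 + 0 + 1 + 1 + 2 + 1 + 0 = 6
distinct = 45 − 6 = 39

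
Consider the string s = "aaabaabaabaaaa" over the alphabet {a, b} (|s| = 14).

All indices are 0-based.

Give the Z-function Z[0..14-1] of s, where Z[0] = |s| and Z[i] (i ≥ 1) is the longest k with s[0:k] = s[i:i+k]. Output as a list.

Z[0]=14
i=1: outside box; Z[1]=2 scan→box=[1,3)
i=2: min(r-i=1, Z[1]=2)=1; Z[2]=1
i=3: outside box; Z[3]=0
i=4: outside box; Z[4]=2 scan→box=[4,6)
i=5: min(r-i=1, Z[1]=2)=1; Z[5]=1
i=6: outside box; Z[6]=0
i=7: outside box; Z[7]=2 scan→box=[7,9)
i=8: min(r-i=1, Z[1]=2)=1; Z[8]=1
i=9: outside box; Z[9]=0
i=10: outside box; Z[10]=3 scan→box=[10,13)
i=11: min(r-i=2, Z[1]=2)=2; Z[11]=3 scan→box=[11,14)
i=12: min(r-i=2, Z[1]=2)=2; Z[12]=2
i=13: min(r-i=1, Z[2]=1)=1; Z[13]=1

[14, 2, 1, 0, 2, 1, 0, 2, 1, 0, 3, 3, 2, 1]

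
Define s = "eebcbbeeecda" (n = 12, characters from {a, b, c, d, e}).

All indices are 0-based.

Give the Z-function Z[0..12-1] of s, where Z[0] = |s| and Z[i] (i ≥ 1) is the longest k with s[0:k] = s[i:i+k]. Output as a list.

[12, 1, 0, 0, 0, 0, 2, 2, 1, 0, 0, 0]

Z[0]=12
i=1: i≥r, start 0; Z[1]=1 extend→box=[1,2)
i=2: i≥r, start 0; Z[2]=0
i=3: i≥r, start 0; Z[3]=0
i=4: i≥r, start 0; Z[4]=0
i=5: i≥r, start 0; Z[5]=0
i=6: i≥r, start 0; Z[6]=2 extend→box=[6,8)
i=7: min(r-i=1, Z[1]=1)=1; Z[7]=2 extend→box=[7,9)
i=8: min(r-i=1, Z[1]=1)=1; Z[8]=1
i=9: i≥r, start 0; Z[9]=0
i=10: i≥r, start 0; Z[10]=0
i=11: i≥r, start 0; Z[11]=0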